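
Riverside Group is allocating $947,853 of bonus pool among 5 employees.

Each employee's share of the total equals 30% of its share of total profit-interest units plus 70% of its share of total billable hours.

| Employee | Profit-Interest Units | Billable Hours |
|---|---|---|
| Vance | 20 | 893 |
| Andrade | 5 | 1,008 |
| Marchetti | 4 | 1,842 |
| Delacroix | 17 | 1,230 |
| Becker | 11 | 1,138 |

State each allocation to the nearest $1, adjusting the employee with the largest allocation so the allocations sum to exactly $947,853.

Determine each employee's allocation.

Profit-interest units total 57; billable hours total 6,111.
Blended shares (30% profit-interest units + 70% billable hours): Vance 0.2076; Andrade 0.1418; Marchetti 0.2320; Delacroix 0.2304; Becker 0.1882.
Pro-rata amounts: Vance 196,730.78; Andrade 134,386.32; Marchetti 219,948.53; Delacroix 218,354.20; Becker 178,433.17.
Rounded to nearest $1: Vance $196,731; Andrade $134,386; Marchetti $219,949; Delacroix $218,354; Becker $178,433. Sum = $947,853.
Sum already equals the total — no adjustment.

Vance: $196,731 | Andrade: $134,386 | Marchetti: $219,949 | Delacroix: $218,354 | Becker: $178,433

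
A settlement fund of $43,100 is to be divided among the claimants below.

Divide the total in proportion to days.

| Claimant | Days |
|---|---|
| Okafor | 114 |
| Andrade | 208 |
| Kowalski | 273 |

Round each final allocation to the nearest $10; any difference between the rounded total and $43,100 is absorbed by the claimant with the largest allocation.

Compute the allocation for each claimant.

Combined days = 595.
Pro-rata amounts: Okafor 114/595 × $43,100 = 8,257.82; Andrade 208/595 × $43,100 = 15,066.89; Kowalski 273/595 × $43,100 = 19,775.29.
At nearest $10: Okafor $8,260; Andrade $15,070; Kowalski $19,780. Sum = $43,110.
Difference $43,100 − $43,110 = −$10 applied to largest allocation (Kowalski): Kowalski becomes $19,770.

Okafor: $8,260; Andrade: $15,070; Kowalski: $19,770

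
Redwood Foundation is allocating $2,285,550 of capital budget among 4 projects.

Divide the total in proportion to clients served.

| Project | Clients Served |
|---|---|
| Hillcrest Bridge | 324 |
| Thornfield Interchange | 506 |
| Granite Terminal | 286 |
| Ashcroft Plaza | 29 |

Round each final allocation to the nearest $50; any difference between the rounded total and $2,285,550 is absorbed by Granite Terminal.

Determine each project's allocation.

Hillcrest Bridge: $646,750 | Thornfield Interchange: $1,010,050 | Granite Terminal: $570,850 | Ashcroft Plaza: $57,900

Clients served total: 1,145.
Raw shares: Hillcrest Bridge 324/1,145 × $2,285,550 = 646,740.79; Thornfield Interchange 506/1,145 × $2,285,550 = 1,010,033.45; Granite Terminal 286/1,145 × $2,285,550 = 570,888.47; Ashcroft Plaza 29/1,145 × $2,285,550 = 57,887.29.
Rounded to nearest $50: Hillcrest Bridge $646,750; Thornfield Interchange $1,010,050; Granite Terminal $570,900; Ashcroft Plaza $57,900. Sum = $2,285,600.
Difference $2,285,550 − $2,285,600 = −$50 applied to Granite Terminal: Granite Terminal becomes $570,850.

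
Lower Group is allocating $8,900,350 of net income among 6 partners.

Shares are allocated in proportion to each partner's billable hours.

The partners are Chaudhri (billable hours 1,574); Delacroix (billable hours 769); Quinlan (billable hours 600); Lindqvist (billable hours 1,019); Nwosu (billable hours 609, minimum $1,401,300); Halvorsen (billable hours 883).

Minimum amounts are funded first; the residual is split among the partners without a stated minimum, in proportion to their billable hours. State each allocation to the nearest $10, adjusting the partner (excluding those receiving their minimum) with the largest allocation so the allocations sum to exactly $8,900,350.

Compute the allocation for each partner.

Fund the minimums — Nwosu $1,401,300. Remaining pool $7,499,050.
Remaining pool split over remaining billable hours 4,845: Chaudhri 2,436,223.88 → $2,436,220; Delacroix 1,190,251.69 → $1,190,250; Quinlan 928,674.92 → $928,670; Lindqvist 1,577,199.58 → $1,577,200; Halvorsen 1,366,699.93 → $1,366,700.
Rounding difference +$10 applied to Chaudhri → $2,436,230.

Chaudhri: $2,436,230 | Delacroix: $1,190,250 | Quinlan: $928,670 | Lindqvist: $1,577,200 | Nwosu: $1,401,300 | Halvorsen: $1,366,700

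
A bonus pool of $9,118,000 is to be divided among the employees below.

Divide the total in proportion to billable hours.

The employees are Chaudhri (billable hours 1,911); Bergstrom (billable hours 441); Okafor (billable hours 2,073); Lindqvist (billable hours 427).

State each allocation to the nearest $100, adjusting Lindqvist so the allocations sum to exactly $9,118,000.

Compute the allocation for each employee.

Chaudhri: $3,591,200 | Bergstrom: $828,700 | Okafor: $3,895,600 | Lindqvist: $802,500

Total billable hours = 4,852.
Raw shares: Chaudhri 1,911/4,852 × $9,118,000 = 3,591,199.09; Bergstrom 441/4,852 × $9,118,000 = 828,738.25; Okafor 2,073/4,852 × $9,118,000 = 3,895,633.55; Lindqvist 427/4,852 × $9,118,000 = 802,429.10.
After rounding ($100): Chaudhri $3,591,200; Bergstrom $828,700; Okafor $3,895,600; Lindqvist $802,400. Sum = $9,117,900.
Difference $9,118,000 − $9,117,900 = +$100 applied to Lindqvist: Lindqvist becomes $802,500.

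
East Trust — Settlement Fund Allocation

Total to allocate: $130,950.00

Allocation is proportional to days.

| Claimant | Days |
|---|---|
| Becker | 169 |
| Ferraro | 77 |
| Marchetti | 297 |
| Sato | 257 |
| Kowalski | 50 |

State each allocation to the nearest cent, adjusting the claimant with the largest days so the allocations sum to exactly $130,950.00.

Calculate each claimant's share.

Becker: $26,035.94; Ferraro: $11,862.53; Marchetti: $45,755.47; Sato: $39,593.12; Kowalski: $7,702.94

Days total: 169 + 77 + 297 + 257 + 50 = 850.
Unrounded shares: Becker 26,035.9412; Ferraro 11,862.5294; Marchetti 45,755.4706; Sato 39,593.1176; Kowalski 7,702.9412.
Rounded to nearest cent: Becker $26,035.94; Ferraro $11,862.53; Marchetti $45,755.47; Sato $39,593.12; Kowalski $7,702.94. Sum = $130,950.00.
Rounded total matches; no reconciliation needed.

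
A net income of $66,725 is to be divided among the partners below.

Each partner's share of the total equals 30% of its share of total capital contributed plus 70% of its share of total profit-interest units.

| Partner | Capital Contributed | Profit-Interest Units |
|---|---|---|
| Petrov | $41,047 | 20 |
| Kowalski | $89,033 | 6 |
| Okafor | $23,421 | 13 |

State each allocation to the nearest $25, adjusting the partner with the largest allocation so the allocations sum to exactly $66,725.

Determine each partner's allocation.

Petrov: $29,300 · Kowalski: $18,800 · Okafor: $18,625

Totals — capital contributed 153,501, profit-interest units 39.
Blended shares (30% capital contributed + 70% profit-interest units): Petrov 0.4392; Kowalski 0.2817; Okafor 0.2791.
Raw shares: Petrov 29,305.35; Kowalski 18,796.23; Okafor 18,623.41.
At nearest $25: Petrov $29,300; Kowalski $18,800; Okafor $18,625. Sum = $66,725.
Rounded total matches; no reconciliation needed.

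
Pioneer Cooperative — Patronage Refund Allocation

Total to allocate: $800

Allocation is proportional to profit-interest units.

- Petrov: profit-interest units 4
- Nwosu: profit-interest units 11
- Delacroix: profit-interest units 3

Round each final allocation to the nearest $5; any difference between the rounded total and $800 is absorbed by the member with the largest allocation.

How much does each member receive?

Combined profit-interest units = 18.
Raw shares: Petrov 4/18 × $800 = 177.78; Nwosu 11/18 × $800 = 488.89; Delacroix 3/18 × $800 = 133.33.
After rounding ($5): Petrov $180; Nwosu $490; Delacroix $135. Sum = $805.
Difference $800 − $805 = −$5 applied to largest allocation (Nwosu): Nwosu becomes $485.

Petrov: $180 | Nwosu: $485 | Delacroix: $135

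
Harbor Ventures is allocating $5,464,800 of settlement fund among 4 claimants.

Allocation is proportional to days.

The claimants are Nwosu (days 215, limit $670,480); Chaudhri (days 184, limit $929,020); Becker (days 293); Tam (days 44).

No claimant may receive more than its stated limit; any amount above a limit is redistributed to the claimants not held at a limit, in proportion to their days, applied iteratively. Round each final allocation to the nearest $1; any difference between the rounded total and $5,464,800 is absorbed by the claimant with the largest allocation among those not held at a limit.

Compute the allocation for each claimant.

Combined days = 736.
Proportional shares (ignoring caps): Nwosu 1,596,375.00; Chaudhri 1,366,200.00; Becker 2,175,525.00; Tam 326,700.00.
Capped: Nwosu ($670,480), Chaudhri ($929,020); remaining pool $3,865,300 reallocated over remaining days 337.
Redistributed shares: Becker 3,360,631.75 → $3,360,632; Tam 504,668.25 → $504,668.

Nwosu: $670,480; Chaudhri: $929,020; Becker: $3,360,632; Tam: $504,668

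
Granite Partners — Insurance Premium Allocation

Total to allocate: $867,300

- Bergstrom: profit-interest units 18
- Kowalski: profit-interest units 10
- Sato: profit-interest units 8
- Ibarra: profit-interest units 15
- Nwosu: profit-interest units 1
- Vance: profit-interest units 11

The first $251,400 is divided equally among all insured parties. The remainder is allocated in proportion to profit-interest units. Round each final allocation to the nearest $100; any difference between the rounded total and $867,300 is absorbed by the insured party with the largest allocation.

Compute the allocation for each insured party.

First tranche $251,400 split equally: $41,900 each.
Remainder $615,900 by profit-interest units (total 63): Bergstrom 175,971.43 → $176,000; Kowalski 97,761.90 → $97,800; Sato 78,209.52 → $78,200; Ibarra 146,642.86 → $146,600; Nwosu 9,776.19 → $9,800; Vance 107,538.10 → $107,500.
Totals: Bergstrom $41,900 + $176,000 = $217,900; Kowalski $41,900 + $97,800 = $139,700; Sato $41,900 + $78,200 = $120,100; Ibarra $41,900 + $146,600 = $188,500; Nwosu $41,900 + $9,800 = $51,700; Vance $41,900 + $107,500 = $149,400.

Bergstrom: $217,900 | Kowalski: $139,700 | Sato: $120,100 | Ibarra: $188,500 | Nwosu: $51,700 | Vance: $149,400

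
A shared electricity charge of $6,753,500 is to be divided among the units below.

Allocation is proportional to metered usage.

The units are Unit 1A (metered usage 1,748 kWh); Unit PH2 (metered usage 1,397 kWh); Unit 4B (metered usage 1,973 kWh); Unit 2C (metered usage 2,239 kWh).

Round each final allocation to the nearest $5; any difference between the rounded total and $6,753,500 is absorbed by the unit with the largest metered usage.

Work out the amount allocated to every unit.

Total metered usage = 7,357.
Unrounded shares: Unit 1A 1,748/7,357 × $6,753,500 = 1,604,610.30; Unit PH2 1,397/7,357 × $6,753,500 = 1,282,403.09; Unit 4B 1,973/7,357 × $6,753,500 = 1,811,153.39; Unit 2C 2,239/7,357 × $6,753,500 = 2,055,333.22.
Rounded to nearest $5: Unit 1A $1,604,610; Unit PH2 $1,282,405; Unit 4B $1,811,155; Unit 2C $2,055,335. Sum = $6,753,505.
Difference $6,753,500 − $6,753,505 = −$5 applied to largest metered usage (Unit 2C): Unit 2C becomes $2,055,330.

Unit 1A: $1,604,610 · Unit PH2: $1,282,405 · Unit 4B: $1,811,155 · Unit 2C: $2,055,330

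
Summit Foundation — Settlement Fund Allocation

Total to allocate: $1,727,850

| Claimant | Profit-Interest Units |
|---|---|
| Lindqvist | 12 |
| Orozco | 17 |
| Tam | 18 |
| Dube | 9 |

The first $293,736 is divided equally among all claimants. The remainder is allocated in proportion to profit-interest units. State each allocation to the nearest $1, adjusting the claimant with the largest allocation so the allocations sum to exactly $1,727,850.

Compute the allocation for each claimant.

Lindqvist: $380,744 · Orozco: $508,790 · Tam: $534,399 · Dube: $303,917

Equal tier: $293,736 ÷ 4 = $73,434 apiece.
Remainder $1,434,114 by profit-interest units (total 56): Lindqvist 307,310.14 → $307,310; Orozco 435,356.04 → $435,356; Tam 460,965.21 → $460,965; Dube 230,482.61 → $230,483.
Totals: Lindqvist $73,434 + $307,310 = $380,744; Orozco $73,434 + $435,356 = $508,790; Tam $73,434 + $460,965 = $534,399; Dube $73,434 + $230,483 = $303,917.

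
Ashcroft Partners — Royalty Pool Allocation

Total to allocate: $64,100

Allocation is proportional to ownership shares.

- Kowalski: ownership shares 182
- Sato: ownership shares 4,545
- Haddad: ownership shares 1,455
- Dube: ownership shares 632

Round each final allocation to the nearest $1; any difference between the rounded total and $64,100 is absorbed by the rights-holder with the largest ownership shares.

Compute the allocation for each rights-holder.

Sum of ownership shares: 6,814.
Proportional shares: Kowalski 182/6,814 × $64,100 = 1,712.09; Sato 4,545/6,814 × $64,100 = 42,755.28; Haddad 1,455/6,814 × $64,100 = 13,687.33; Dube 632/6,814 × $64,100 = 5,945.29.
After rounding ($1): Kowalski $1,712; Sato $42,755; Haddad $13,687; Dube $5,945. Sum = $64,099.
Difference $64,100 − $64,099 = +$1 applied to largest ownership shares (Sato): Sato becomes $42,756.

Kowalski: $1,712; Sato: $42,756; Haddad: $13,687; Dube: $5,945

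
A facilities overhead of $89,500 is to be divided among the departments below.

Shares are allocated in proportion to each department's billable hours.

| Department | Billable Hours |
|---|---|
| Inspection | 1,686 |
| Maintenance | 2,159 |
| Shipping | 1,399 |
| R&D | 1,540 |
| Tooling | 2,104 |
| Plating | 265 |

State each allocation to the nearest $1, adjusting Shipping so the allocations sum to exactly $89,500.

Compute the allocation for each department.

Sum of billable hours: 9,153.
Pro-rata amounts: Inspection 1,686/9,153 × $89,500 = 16,486.07; Maintenance 2,159/9,153 × $89,500 = 21,111.17; Shipping 1,399/9,153 × $89,500 = 13,679.72; R&D 1,540/9,153 × $89,500 = 15,058.45; Tooling 2,104/9,153 × $89,500 = 20,573.36; Plating 265/9,153 × $89,500 = 2,591.23.
Rounded to nearest $1: Inspection $16,486; Maintenance $21,111; Shipping $13,680; R&D $15,058; Tooling $20,573; Plating $2,591. Sum = $89,499.
Difference $89,500 − $89,499 = +$1 applied to Shipping: Shipping becomes $13,681.

Inspection: $16,486 | Maintenance: $21,111 | Shipping: $13,681 | R&D: $15,058 | Tooling: $20,573 | Plating: $2,591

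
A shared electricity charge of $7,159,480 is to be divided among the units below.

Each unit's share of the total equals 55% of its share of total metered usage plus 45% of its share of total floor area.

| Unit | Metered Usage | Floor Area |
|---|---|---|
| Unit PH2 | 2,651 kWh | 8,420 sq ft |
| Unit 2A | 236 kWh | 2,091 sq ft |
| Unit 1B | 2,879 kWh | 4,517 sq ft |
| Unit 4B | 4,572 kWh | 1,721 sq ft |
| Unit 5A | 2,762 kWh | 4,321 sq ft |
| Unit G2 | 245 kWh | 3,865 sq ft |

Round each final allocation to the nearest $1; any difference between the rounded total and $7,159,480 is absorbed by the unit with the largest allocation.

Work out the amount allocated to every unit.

Totals — metered usage 13,345, floor area 24,935.
Combined weights (55% metered usage + 45% floor area): Unit PH2 0.2612; Unit 2A 0.0475; Unit 1B 0.2002; Unit 4B 0.2195; Unit 5A 0.1918; Unit G2 0.0798.
Unrounded shares: Unit PH2 1,870,150.91; Unit 2A 339,807.56; Unit 1B 1,433,133.69; Unit 4B 1,571,426.22; Unit 5A 1,373,285.96; Unit G2 571,675.66.
After rounding ($1): Unit PH2 $1,870,151; Unit 2A $339,808; Unit 1B $1,433,134; Unit 4B $1,571,426; Unit 5A $1,373,286; Unit G2 $571,676. Sum = $7,159,481.
Difference $7,159,480 − $7,159,481 = −$1 applied to largest allocation (Unit PH2): Unit PH2 becomes $1,870,150.

Unit PH2: $1,870,150; Unit 2A: $339,808; Unit 1B: $1,433,134; Unit 4B: $1,571,426; Unit 5A: $1,373,286; Unit G2: $571,676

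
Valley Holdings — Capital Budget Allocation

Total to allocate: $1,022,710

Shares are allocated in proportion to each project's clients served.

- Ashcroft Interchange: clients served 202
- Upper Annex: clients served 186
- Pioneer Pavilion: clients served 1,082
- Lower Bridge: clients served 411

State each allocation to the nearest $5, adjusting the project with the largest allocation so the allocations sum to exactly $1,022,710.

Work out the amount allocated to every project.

Combined clients served = 1,881.
Raw shares: Ashcroft Interchange 202/1,881 × $1,022,710 = 109,828.51; Upper Annex 186/1,881 × $1,022,710 = 101,129.22; Pioneer Pavilion 1,082/1,881 × $1,022,710 = 588,289.32; Lower Bridge 411/1,881 × $1,022,710 = 223,462.95.
At nearest $5: Ashcroft Interchange $109,830; Upper Annex $101,130; Pioneer Pavilion $588,290; Lower Bridge $223,465. Sum = $1,022,715.
Difference $1,022,710 − $1,022,715 = −$5 applied to largest allocation (Pioneer Pavilion): Pioneer Pavilion becomes $588,285.

Ashcroft Interchange: $109,830 · Upper Annex: $101,130 · Pioneer Pavilion: $588,285 · Lower Bridge: $223,465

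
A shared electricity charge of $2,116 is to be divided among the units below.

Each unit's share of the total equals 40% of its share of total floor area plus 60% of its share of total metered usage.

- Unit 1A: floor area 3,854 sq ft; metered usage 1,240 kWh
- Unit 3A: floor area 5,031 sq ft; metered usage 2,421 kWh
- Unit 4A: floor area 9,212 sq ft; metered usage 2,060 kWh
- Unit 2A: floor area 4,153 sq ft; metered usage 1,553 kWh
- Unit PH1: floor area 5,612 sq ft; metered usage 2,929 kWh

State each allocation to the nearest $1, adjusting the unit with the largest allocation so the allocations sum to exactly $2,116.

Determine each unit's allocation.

Totals — floor area 27,862, metered usage 10,203.
Combined weights (40% floor area + 60% metered usage): Unit 1A 0.1282; Unit 3A 0.2146; Unit 4A 0.2534; Unit 2A 0.1509; Unit PH1 0.2528.
Proportional shares: Unit 1A 271.38; Unit 3A 454.09; Unit 4A 536.18; Unit 2A 319.41; Unit PH1 534.95.
At nearest $1: Unit 1A $271; Unit 3A $454; Unit 4A $536; Unit 2A $319; Unit PH1 $535. Sum = $2,115.
Difference $2,116 − $2,115 = +$1 applied to largest allocation (Unit 4A): Unit 4A becomes $537.

Unit 1A: $271 | Unit 3A: $454 | Unit 4A: $537 | Unit 2A: $319 | Unit PH1: $535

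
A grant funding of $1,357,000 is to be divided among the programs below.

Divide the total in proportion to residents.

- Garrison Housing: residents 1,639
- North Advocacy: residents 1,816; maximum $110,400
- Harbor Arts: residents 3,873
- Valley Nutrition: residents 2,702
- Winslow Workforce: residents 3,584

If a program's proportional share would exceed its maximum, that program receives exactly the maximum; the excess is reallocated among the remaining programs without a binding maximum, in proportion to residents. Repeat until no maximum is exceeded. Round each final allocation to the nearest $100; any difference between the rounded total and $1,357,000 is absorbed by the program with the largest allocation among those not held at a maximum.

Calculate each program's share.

Garrison Housing: $173,200 | North Advocacy: $110,400 | Harbor Arts: $409,200 | Valley Nutrition: $285,500 | Winslow Workforce: $378,700

Residents total: 13,614.
Unconstrained shares: Garrison Housing 163,370.28; North Advocacy 181,013.07; Harbor Arts 386,048.26; Valley Nutrition 269,326.72; Winslow Workforce 357,241.66.
Held at cap: North Advocacy ($110,400); remaining pool $1,246,600 reallocated over remaining residents 11,798.
Remaining shares: Garrison Housing 173,179.98 → $173,200; Harbor Arts 409,228.84 → $409,200; Valley Nutrition 285,498.66 → $285,500; Winslow Workforce 378,692.52 → $378,700.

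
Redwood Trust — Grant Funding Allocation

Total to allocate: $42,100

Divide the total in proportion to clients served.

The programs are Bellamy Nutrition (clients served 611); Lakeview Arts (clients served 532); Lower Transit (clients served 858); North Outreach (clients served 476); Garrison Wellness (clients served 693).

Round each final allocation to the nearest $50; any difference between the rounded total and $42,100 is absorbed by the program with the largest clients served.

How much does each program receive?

Clients served total: 3,170.
Proportional shares: Bellamy Nutrition 611/3,170 × $42,100 = 8,114.54; Lakeview Arts 532/3,170 × $42,100 = 7,065.36; Lower Transit 858/3,170 × $42,100 = 11,394.89; North Outreach 476/3,170 × $42,100 = 6,321.64; Garrison Wellness 693/3,170 × $42,100 = 9,203.56.
Rounded to nearest $50: Bellamy Nutrition $8,100; Lakeview Arts $7,050; Lower Transit $11,400; North Outreach $6,300; Garrison Wellness $9,200. Sum = $42,050.
Difference $42,100 − $42,050 = +$50 applied to largest clients served (Lower Transit): Lower Transit becomes $11,450.

Bellamy Nutrition: $8,100 · Lakeview Arts: $7,050 · Lower Transit: $11,450 · North Outreach: $6,300 · Garrison Wellness: $9,200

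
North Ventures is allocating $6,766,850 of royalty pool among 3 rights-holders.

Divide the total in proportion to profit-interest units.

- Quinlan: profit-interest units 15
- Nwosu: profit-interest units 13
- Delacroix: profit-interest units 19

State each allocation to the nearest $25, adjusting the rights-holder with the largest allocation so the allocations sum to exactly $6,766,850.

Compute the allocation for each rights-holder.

Combined profit-interest units = 47.
Proportional shares: Quinlan 15/47 × $6,766,850 = 2,159,632.98; Nwosu 13/47 × $6,766,850 = 1,871,681.91; Delacroix 19/47 × $6,766,850 = 2,735,535.11.
At nearest $25: Quinlan $2,159,625; Nwosu $1,871,675; Delacroix $2,735,525. Sum = $6,766,825.
Difference $6,766,850 − $6,766,825 = +$25 applied to largest allocation (Delacroix): Delacroix becomes $2,735,550.

Quinlan: $2,159,625 | Nwosu: $1,871,675 | Delacroix: $2,735,550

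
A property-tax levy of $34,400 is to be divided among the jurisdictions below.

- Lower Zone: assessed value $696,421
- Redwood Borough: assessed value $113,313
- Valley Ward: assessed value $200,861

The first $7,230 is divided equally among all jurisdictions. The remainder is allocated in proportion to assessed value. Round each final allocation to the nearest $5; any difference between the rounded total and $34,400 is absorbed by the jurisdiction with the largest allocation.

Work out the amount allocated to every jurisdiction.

Lower Zone: $21,135; Redwood Borough: $5,455; Valley Ward: $7,810

First tranche $7,230 split equally: $2,410 each.
Remainder $27,170 by assessed value (total 1,010,595): Lower Zone 18,723.38 → $18,725; Redwood Borough 3,046.44 → $3,045; Valley Ward 5,400.18 → $5,400.
Totals: Lower Zone $2,410 + $18,725 = $21,135; Redwood Borough $2,410 + $3,045 = $5,455; Valley Ward $2,410 + $5,400 = $7,810.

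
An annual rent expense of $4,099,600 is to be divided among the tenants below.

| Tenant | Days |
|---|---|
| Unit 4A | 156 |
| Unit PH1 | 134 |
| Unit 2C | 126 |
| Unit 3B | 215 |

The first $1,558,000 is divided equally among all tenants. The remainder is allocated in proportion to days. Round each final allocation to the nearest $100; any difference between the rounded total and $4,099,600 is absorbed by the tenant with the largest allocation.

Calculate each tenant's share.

First tranche $1,558,000 split equally: $389,500 each.
Remainder $2,541,600 by days (total 631): Unit 4A 628,351.19 → $628,400; Unit PH1 539,737.56 → $539,700; Unit 2C 507,514.42 → $507,500; Unit 3B 865,996.83 → $866,000.
Totals: Unit 4A $389,500 + $628,400 = $1,017,900; Unit PH1 $389,500 + $539,700 = $929,200; Unit 2C $389,500 + $507,500 = $897,000; Unit 3B $389,500 + $866,000 = $1,255,500.

Unit 4A: $1,017,900; Unit PH1: $929,200; Unit 2C: $897,000; Unit 3B: $1,255,500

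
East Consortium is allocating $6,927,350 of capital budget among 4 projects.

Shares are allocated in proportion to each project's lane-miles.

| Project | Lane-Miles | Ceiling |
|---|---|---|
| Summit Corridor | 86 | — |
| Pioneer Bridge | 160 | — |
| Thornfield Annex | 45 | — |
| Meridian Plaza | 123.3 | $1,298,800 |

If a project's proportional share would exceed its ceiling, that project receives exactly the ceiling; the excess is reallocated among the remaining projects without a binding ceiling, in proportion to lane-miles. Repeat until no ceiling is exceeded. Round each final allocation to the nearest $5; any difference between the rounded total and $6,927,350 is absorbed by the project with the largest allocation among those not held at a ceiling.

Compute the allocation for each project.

Summit Corridor: $1,663,420 · Pioneer Bridge: $3,094,735 · Thornfield Annex: $870,395 · Meridian Plaza: $1,298,800

Total lane-miles = 414.3.
Proportional shares (ignoring caps): Summit Corridor 1,437,972.73; Pioneer Bridge 2,675,298.09; Thornfield Annex 752,427.59; Meridian Plaza 2,061,651.59.
Capped: Meridian Plaza ($1,298,800); residual $5,628,550 reallocated over remaining lane-miles 291.
Remaining shares: Summit Corridor 1,663,420.27 → $1,663,420; Pioneer Bridge 3,094,735.40 → $3,094,735; Thornfield Annex 870,394.33 → $870,395.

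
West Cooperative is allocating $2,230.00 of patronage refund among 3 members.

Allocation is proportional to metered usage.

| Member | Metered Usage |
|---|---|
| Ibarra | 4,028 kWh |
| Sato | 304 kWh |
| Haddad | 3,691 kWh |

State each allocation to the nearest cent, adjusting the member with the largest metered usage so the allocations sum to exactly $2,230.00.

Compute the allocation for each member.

Ibarra: $1,119.58; Sato: $84.50; Haddad: $1,025.92

Combined metered usage = 4,028 + 304 + 3,691 = 8,023.
Pro-rata amounts: Ibarra 1,119.5862; Sato 84.4971; Haddad 1,025.9167.
After rounding (cent): Ibarra $1,119.59; Sato $84.50; Haddad $1,025.92. Sum = $2,230.01.
Difference $2,230.00 − $2,230.01 = −$0.01 applied to largest metered usage (Ibarra): Ibarra becomes $1,119.58.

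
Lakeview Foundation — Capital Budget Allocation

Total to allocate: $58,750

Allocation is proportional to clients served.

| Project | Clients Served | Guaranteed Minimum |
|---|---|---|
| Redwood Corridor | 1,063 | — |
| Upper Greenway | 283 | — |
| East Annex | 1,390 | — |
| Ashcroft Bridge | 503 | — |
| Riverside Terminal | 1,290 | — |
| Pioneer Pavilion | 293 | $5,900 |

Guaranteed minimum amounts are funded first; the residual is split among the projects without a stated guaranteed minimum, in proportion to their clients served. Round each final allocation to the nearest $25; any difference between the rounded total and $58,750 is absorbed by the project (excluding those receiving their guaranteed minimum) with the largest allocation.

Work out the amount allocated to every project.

Fund the minimums — Pioneer Pavilion $5,900. Balance $52,850.
Balance split over remaining clients served 4,529: Redwood Corridor 12,404.40 → $12,400; Upper Greenway 3,302.40 → $3,300; East Annex 16,220.25 → $16,225; Ashcroft Bridge 5,869.63 → $5,875; Riverside Terminal 15,053.32 → $15,050.

Redwood Corridor: $12,400; Upper Greenway: $3,300; East Annex: $16,225; Ashcroft Bridge: $5,875; Riverside Terminal: $15,050; Pioneer Pavilion: $5,900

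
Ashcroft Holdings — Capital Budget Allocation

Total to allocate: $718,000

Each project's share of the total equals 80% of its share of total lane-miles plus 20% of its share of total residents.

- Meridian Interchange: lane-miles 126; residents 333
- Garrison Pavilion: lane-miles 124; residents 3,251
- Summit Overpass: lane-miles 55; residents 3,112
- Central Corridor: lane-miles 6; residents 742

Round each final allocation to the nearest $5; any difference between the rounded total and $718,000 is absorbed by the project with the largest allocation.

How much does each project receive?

Lane-miles total 311; residents total 7,438.
Composite weights (80% lane-miles + 20% residents): Meridian Interchange 0.3331; Garrison Pavilion 0.4064; Summit Overpass 0.2252; Central Corridor 0.0354.
Pro-rata amounts: Meridian Interchange 239,144.10; Garrison Pavilion 291,785.89; Summit Overpass 161,663.09; Central Corridor 25,406.92.
Rounded to nearest $5: Meridian Interchange $239,145; Garrison Pavilion $291,785; Summit Overpass $161,665; Central Corridor $25,405. Sum = $718,000.
Rounded total matches; no reconciliation needed.

Meridian Interchange: $239,145 · Garrison Pavilion: $291,785 · Summit Overpass: $161,665 · Central Corridor: $25,405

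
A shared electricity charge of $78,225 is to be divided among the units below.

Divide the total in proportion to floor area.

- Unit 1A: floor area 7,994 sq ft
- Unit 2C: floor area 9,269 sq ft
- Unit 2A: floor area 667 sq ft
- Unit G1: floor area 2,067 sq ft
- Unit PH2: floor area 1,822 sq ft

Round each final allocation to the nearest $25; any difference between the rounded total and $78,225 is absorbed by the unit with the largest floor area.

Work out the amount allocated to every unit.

Floor area total: 21,819.
Pro-rata amounts: Unit 1A 7,994/21,819 × $78,225 = 28,659.91; Unit 2C 9,269/21,819 × $78,225 = 33,231.02; Unit 2A 667/21,819 × $78,225 = 2,391.31; Unit G1 2,067/21,819 × $78,225 = 7,410.56; Unit PH2 1,822/21,819 × $78,225 = 6,532.19.
After rounding ($25): Unit 1A $28,650; Unit 2C $33,225; Unit 2A $2,400; Unit G1 $7,400; Unit PH2 $6,525. Sum = $78,200.
Difference $78,225 − $78,200 = +$25 applied to largest floor area (Unit 2C): Unit 2C becomes $33,250.

Unit 1A: $28,650; Unit 2C: $33,250; Unit 2A: $2,400; Unit G1: $7,400; Unit PH2: $6,525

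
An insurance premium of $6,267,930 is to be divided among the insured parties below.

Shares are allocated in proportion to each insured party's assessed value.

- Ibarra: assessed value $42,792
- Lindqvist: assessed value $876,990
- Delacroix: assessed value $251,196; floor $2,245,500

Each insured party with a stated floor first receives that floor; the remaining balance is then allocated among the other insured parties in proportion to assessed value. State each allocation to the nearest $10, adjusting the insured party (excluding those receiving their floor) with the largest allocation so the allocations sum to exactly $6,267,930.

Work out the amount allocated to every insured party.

Ibarra: $187,140; Lindqvist: $3,835,290; Delacroix: $2,245,500

Fund the minimums — Delacroix $2,245,500. Balance $4,022,430.
Balance split over remaining assessed value 919,782: Ibarra 187,139.81 → $187,140; Lindqvist 3,835,290.19 → $3,835,290.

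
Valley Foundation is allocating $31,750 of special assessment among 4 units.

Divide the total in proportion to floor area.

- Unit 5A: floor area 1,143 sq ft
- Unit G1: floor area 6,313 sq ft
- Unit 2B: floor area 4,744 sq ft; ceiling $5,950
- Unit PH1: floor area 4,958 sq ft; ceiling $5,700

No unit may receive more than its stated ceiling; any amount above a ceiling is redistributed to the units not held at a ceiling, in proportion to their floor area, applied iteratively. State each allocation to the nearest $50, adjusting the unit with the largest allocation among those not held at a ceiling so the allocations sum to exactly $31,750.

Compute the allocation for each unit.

Sum of floor area: 17,158.
Proportional shares (ignoring caps): Unit 5A 2,115.06; Unit G1 11,681.88; Unit 2B 8,778.53; Unit PH1 9,174.53.
Cap binds for Unit 2B ($5,950), Unit PH1 ($5,700); residual $20,100 reallocated over remaining floor area 7,456.
Redistributed shares: Unit 5A 3,081.32 → $3,100; Unit G1 17,018.68 → $17,000.

Unit 5A: $3,100 · Unit G1: $17,000 · Unit 2B: $5,950 · Unit PH1: $5,700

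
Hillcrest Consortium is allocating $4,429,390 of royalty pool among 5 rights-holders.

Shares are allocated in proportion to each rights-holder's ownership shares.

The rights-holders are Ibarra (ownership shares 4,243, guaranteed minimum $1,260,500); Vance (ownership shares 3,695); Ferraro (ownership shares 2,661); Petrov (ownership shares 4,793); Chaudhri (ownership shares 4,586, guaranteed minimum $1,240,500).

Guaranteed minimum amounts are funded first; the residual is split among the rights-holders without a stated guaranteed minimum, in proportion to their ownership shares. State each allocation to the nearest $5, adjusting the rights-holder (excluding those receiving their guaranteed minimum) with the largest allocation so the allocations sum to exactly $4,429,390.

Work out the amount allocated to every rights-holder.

Fund the minimums — Ibarra $1,260,500; Chaudhri $1,240,500. Balance $1,928,390.
Balance split over remaining ownership shares 11,149: Vance 639,106.74 → $639,105; Ferraro 460,260.63 → $460,260; Petrov 829,022.63 → $829,025.

Ibarra: $1,260,500 | Vance: $639,105 | Ferraro: $460,260 | Petrov: $829,025 | Chaudhri: $1,240,500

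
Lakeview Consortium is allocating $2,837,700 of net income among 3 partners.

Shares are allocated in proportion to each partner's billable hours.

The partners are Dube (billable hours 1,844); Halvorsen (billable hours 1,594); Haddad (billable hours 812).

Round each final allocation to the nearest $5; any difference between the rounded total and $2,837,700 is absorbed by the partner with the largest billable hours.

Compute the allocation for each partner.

Sum of billable hours: 4,250.
Raw shares: Dube 1,844/4,250 × $2,837,700 = 1,231,227.95; Halvorsen 1,594/4,250 × $2,837,700 = 1,064,304.42; Haddad 812/4,250 × $2,837,700 = 542,167.62.
Rounded to nearest $5: Dube $1,231,230; Halvorsen $1,064,305; Haddad $542,170. Sum = $2,837,705.
Difference $2,837,700 − $2,837,705 = −$5 applied to largest billable hours (Dube): Dube becomes $1,231,225.

Dube: $1,231,225 | Halvorsen: $1,064,305 | Haddad: $542,170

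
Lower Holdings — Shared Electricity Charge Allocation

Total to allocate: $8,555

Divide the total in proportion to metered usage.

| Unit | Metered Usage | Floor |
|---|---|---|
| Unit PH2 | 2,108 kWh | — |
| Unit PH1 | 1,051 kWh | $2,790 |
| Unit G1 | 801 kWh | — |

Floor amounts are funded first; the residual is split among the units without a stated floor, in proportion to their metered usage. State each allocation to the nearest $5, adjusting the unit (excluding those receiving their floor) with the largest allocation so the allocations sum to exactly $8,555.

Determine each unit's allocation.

Fund the minimums — Unit PH1 $2,790. Balance $5,765.
Balance split over remaining metered usage 2,909: Unit PH2 4,177.59 → $4,180; Unit G1 1,587.41 → $1,585.

Unit PH2: $4,180 | Unit PH1: $2,790 | Unit G1: $1,585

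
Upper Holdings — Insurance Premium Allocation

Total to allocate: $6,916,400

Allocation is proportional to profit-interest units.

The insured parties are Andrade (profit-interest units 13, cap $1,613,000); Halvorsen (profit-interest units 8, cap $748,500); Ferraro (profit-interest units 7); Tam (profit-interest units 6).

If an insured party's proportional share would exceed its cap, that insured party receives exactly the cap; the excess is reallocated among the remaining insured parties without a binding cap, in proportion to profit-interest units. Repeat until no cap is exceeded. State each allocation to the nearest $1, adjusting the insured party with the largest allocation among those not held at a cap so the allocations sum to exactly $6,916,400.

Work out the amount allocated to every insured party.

Profit-interest units total: 34.
Unconstrained shares: Andrade 2,644,505.88; Halvorsen 1,627,388.24; Ferraro 1,423,964.71; Tam 1,220,541.18.
Capped: Andrade ($1,613,000), Halvorsen ($748,500); remaining pool $4,554,900 reallocated over remaining profit-interest units 13.
Remaining shares: Ferraro 2,452,638.46 → $2,452,638; Tam 2,102,261.54 → $2,102,262.

Andrade: $1,613,000 · Halvorsen: $748,500 · Ferraro: $2,452,638 · Tam: $2,102,262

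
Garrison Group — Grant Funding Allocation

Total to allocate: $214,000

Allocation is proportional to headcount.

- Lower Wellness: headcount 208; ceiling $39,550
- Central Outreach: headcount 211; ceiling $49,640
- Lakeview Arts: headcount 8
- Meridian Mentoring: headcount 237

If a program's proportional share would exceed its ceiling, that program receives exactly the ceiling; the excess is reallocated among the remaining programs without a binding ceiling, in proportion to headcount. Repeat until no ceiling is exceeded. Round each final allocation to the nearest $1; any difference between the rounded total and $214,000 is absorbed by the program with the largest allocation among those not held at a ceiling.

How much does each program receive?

Total headcount = 664.
Unconstrained shares: Lower Wellness 67,036.14; Central Outreach 68,003.01; Lakeview Arts 2,578.31; Meridian Mentoring 76,382.53.
Capped: Lower Wellness ($39,550), Central Outreach ($49,640); remaining pool $124,810 reallocated over remaining headcount 245.
Shares after redistribution: Lakeview Arts 4,075.43 → $4,075; Meridian Mentoring 120,734.57 → $120,735.

Lower Wellness: $39,550; Central Outreach: $49,640; Lakeview Arts: $4,075; Meridian Mentoring: $120,735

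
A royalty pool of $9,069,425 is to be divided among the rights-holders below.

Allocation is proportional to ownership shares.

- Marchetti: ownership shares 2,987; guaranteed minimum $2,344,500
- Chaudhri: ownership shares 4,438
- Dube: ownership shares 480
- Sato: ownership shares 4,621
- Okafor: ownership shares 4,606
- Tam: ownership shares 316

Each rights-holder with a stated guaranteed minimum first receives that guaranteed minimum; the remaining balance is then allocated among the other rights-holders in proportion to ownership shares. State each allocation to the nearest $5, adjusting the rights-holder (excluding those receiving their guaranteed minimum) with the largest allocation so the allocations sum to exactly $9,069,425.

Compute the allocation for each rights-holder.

Minimums first: Marchetti $2,344,500. Residual $6,724,925.
Residual split over remaining ownership shares 14,461: Chaudhri 2,063,841.86 → $2,063,840; Dube 223,218.59 → $223,220; Sato 2,148,943.95 → $2,148,945; Okafor 2,141,968.37 → $2,141,970; Tam 146,952.24 → $146,950.

Marchetti: $2,344,500 | Chaudhri: $2,063,840 | Dube: $223,220 | Sato: $2,148,945 | Okafor: $2,141,970 | Tam: $146,950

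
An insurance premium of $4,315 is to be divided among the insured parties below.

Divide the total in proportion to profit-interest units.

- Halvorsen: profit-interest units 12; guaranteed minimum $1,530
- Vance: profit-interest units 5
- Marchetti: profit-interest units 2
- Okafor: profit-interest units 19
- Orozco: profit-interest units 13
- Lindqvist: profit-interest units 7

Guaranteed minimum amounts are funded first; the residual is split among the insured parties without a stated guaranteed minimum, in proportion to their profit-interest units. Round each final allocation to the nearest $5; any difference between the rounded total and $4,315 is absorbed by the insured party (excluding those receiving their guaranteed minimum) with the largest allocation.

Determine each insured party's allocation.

Fund the minimums — Halvorsen $1,530. Balance $2,785.
Balance split over remaining profit-interest units 46: Vance 302.72 → $305; Marchetti 121.09 → $120; Okafor 1,150.33 → $1,150; Orozco 787.07 → $785; Lindqvist 423.80 → $425.

Halvorsen: $1,530 | Vance: $305 | Marchetti: $120 | Okafor: $1,150 | Orozco: $785 | Lindqvist: $425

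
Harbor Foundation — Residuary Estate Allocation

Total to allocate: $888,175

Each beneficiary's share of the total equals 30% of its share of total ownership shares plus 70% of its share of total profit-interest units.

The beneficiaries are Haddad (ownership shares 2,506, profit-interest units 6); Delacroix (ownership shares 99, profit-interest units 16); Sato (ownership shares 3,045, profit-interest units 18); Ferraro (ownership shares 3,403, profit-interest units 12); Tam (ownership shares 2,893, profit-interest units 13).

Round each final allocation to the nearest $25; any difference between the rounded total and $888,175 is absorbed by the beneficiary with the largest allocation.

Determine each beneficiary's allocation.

Haddad: $113,275; Delacroix: $155,250; Sato: $240,100; Ferraro: $190,675; Tam: $188,875

Ownership shares total 11,946; profit-interest units total 65.
Combined weights (30% ownership shares + 70% profit-interest units): Haddad 0.1275; Delacroix 0.1748; Sato 0.2703; Ferraro 0.2147; Tam 0.2127.
Proportional shares: Haddad 113,285.46; Delacroix 155,247.55; Sato 240,087.26; Ferraro 190,682.59; Tam 188,872.13.
Rounded to nearest $25: Haddad $113,275; Delacroix $155,250; Sato $240,075; Ferraro $190,675; Tam $188,875. Sum = $888,150.
Difference $888,175 − $888,150 = +$25 applied to largest allocation (Sato): Sato becomes $240,100.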